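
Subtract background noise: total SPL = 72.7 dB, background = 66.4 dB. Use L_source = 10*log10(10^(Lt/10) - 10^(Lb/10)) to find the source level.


10^(72.7/10) = 1.86209e+07
10^(66.4/10) = 4.36516e+06
Difference = 1.86209e+07 - 4.36516e+06 = 1.42557e+07
L_source = 10*log10(1.42557e+07) = 71.54 dB


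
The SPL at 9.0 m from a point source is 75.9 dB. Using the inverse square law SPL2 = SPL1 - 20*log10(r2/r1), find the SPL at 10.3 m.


r2/r1 = 10.3/9.0 = 1.14444
Correction = 20*log10(1.14444) = 1.17186 dB
SPL2 = 75.9 - 1.17186 = 74.728 dB


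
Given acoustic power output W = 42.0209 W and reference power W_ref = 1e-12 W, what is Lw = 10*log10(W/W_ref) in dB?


W / W_ref = 42.0209 / 1e-12 = 4.20209e+13
Lw = 10 * log10(4.20209e+13) = 136.23 dB


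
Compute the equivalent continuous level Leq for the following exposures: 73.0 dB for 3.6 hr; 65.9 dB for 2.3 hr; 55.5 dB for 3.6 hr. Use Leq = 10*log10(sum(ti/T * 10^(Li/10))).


T_total = 3.6 + 2.3 + 3.6 = 9.5 hr
(3.6/9.5) * 10^(73.0/10) = 7.56099e+06
(2.3/9.5) * 10^(65.9/10) = 941899
(3.6/9.5) * 10^(55.5/10) = 134456
Sum = 7.56099e+06 + 941899 + 134456 = 8.63734e+06
Leq = 10*log10(8.63734e+06) = 69.364 dB


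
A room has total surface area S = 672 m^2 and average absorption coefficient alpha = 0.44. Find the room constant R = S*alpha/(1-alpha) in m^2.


R = 672 * 0.44 / (1 - 0.44) = 528 m^2


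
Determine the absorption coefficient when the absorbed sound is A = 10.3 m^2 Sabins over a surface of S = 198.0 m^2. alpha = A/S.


Absorption coefficient = absorbed power / incident power
alpha = A / S = 10.3 / 198.0 = 0.05202


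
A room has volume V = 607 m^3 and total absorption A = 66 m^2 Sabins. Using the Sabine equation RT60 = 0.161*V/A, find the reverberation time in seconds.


RT60 = 0.161 * 607 / 66 = 1.4807 s


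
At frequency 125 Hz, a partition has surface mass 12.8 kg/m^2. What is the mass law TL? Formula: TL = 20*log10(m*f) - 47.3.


m * f = 12.8 * 125 = 1600
20*log10(1600) = 64.0824 dB
TL = 64.0824 - 47.3 = 16.782 dB


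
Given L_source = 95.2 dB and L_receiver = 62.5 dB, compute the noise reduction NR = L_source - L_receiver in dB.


NR = L_source - L_receiver (difference between source and receiving room levels)
NR = 95.2 - 62.5 = 32.7 dB


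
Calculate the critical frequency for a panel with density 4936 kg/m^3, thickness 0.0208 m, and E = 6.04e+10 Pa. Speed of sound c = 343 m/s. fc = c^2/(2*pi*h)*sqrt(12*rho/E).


12*rho/E = 12*4936/6.04e+10 = 9.80662e-07
sqrt(12*rho/E) = sqrt(9.80662e-07) = 0.000990284
c^2/(2*pi*h) = 343^2/(2*pi*0.0208) = 900212
fc = 900212 * 0.000990284 = 891.47 Hz


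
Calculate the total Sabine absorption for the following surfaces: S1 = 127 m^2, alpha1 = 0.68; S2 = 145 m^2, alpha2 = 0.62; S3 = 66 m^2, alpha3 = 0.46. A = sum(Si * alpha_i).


127 * 0.68 = 86.36
145 * 0.62 = 89.9
66 * 0.46 = 30.36
A_total = 86.36 + 89.9 + 30.36 = 206.62 m^2


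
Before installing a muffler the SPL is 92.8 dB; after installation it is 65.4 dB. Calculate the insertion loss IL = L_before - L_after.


Insertion loss = SPL without muffler - SPL with muffler
IL = 92.8 - 65.4 = 27.4 dB


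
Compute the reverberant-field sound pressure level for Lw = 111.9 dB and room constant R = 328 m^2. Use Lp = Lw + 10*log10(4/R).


4/R = 4/328 = 0.0121951
Lp = 111.9 + 10*log10(0.0121951) = 92.762 dB


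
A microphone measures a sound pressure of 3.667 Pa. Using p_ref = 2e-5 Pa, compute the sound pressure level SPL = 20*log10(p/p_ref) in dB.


p / p_ref = 3.667 / 2e-5 = 183350
SPL = 20 * log10(183350) = 105.27 dB


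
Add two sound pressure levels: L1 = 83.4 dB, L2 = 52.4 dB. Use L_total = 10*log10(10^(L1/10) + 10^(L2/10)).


10^(83.4/10) = 2.18776e+08
10^(52.4/10) = 173780
Sum = 2.18776e+08 + 173780 = 2.1895e+08
L_total = 10*log10(2.1895e+08) = 83.403 dB


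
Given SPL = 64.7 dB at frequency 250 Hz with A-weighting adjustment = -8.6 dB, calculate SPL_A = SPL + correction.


A-weighting table: 250 Hz -> -8.6 dB correction
SPL_A = SPL + correction = 64.7 + (-8.6) = 56.1 dBA


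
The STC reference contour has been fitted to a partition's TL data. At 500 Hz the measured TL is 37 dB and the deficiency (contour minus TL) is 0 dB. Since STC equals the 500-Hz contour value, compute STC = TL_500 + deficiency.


By ASTM E413, STC = value of the fitted reference contour at 500 Hz.
Contour value at 500 Hz = TL_500 + deficiency = 37 + 0 = 37
STC = 37


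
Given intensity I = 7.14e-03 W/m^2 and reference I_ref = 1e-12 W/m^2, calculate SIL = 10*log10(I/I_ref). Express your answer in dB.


I / I_ref = 7.14e-03 / 1e-12 = 7.14e+09
SIL = 10 * log10(7.14e+09) = 98.537 dB


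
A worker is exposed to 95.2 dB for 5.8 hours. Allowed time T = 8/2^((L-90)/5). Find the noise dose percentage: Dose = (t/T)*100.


T_allowed = 8 / 2^((95.2 - 90)/5) = 3.89062 hr
Dose = 5.8 / 3.89062 * 100 = 149.08 %


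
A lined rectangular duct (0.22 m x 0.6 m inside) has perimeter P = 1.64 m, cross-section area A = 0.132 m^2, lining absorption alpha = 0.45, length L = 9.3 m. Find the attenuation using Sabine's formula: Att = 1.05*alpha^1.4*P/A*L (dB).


alpha^1.4 = 0.45^1.4 = 0.326962
Attenuation rate = 1.05 * alpha^1.4 * P / A
= 1.05 * 0.326962 * 1.64 / 0.132 = 4.26537 dB/m
Total Att = 4.26537 * 9.3 = 39.668 dB


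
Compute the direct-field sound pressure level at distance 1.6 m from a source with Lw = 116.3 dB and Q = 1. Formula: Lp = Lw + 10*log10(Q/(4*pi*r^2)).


4*pi*r^2 = 4*pi*1.6^2 = 32.1699 m^2
Q / (4*pi*r^2) = 1 / 32.1699 = 0.031085
Lp = 116.3 + 10*log10(0.031085) = 101.23 dB


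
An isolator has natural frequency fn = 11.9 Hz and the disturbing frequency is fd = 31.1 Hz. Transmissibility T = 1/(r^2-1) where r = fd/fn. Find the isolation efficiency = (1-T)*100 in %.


r = 31.1 / 11.9 = 2.61345
r^2 - 1 = 2.61345^2 - 1 = 5.83012
T = 1/5.83012 = 0.171523
Efficiency = (1 - 0.171523)*100 = 82.848 %


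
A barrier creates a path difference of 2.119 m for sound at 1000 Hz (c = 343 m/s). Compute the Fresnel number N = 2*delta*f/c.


N = 2*delta*f/c = 2*delta/lambda, where lambda = c/f
lambda = 343 / 1000 = 0.343 m
N = 2 * 2.119 / 0.343 = 12.356


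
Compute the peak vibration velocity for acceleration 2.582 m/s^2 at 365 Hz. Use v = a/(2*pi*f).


omega = 2*pi*f = 2*pi*365 = 2293.36 rad/s
v = a / omega = 2.582 / 2293.36 = 0.0011259 m/s


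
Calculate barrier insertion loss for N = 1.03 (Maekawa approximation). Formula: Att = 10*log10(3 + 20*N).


3 + 20*N = 3 + 20*1.03 = 23.6
Att = 10*log10(23.6) = 13.729 dB


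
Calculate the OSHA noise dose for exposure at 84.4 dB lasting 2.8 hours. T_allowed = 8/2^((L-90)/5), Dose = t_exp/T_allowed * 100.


T_allowed = 8 / 2^((84.4 - 90)/5) = 17.3878 hr
Dose = 2.8 / 17.3878 * 100 = 16.103 %


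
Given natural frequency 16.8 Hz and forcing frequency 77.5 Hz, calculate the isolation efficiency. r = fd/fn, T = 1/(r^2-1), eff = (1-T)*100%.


r = 77.5 / 16.8 = 4.6131
r^2 - 1 = 4.6131^2 - 1 = 20.2807
T = 1/20.2807 = 0.049308
Efficiency = (1 - 0.049308)*100 = 95.069 %


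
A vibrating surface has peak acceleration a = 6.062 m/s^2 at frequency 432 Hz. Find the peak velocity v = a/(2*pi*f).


omega = 2*pi*f = 2*pi*432 = 2714.34 rad/s
v = a / omega = 6.062 / 2714.34 = 0.0022333 m/s


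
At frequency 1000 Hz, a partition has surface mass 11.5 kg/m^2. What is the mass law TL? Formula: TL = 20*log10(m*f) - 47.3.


m * f = 11.5 * 1000 = 11500
20*log10(11500) = 81.214 dB
TL = 81.214 - 47.3 = 33.914 dB


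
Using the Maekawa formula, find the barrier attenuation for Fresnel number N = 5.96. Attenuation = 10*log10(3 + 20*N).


3 + 20*N = 3 + 20*5.96 = 122.2
Att = 10*log10(122.2) = 20.871 dB


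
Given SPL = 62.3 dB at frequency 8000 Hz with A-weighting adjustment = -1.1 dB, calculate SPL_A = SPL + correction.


A-weighting table: 8000 Hz -> -1.1 dB correction
SPL_A = SPL + correction = 62.3 + (-1.1) = 61.2 dBA


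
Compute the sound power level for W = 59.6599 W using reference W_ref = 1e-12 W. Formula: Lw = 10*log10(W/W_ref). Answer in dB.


W / W_ref = 59.6599 / 1e-12 = 5.96599e+13
Lw = 10 * log10(5.96599e+13) = 137.76 dB


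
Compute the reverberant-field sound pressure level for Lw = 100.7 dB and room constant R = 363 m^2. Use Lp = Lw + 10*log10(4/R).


4/R = 4/363 = 0.0110193
Lp = 100.7 + 10*log10(0.0110193) = 81.122 dB


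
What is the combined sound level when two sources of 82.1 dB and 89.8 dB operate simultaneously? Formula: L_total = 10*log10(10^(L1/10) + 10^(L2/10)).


10^(82.1/10) = 1.62181e+08
10^(89.8/10) = 9.54993e+08
Sum = 1.62181e+08 + 9.54993e+08 = 1.11717e+09
L_total = 10*log10(1.11717e+09) = 90.481 dB


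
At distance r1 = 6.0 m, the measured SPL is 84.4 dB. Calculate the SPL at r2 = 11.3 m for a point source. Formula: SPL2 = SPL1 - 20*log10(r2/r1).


r2/r1 = 11.3/6.0 = 1.88333
Correction = 20*log10(1.88333) = 5.49853 dB
SPL2 = 84.4 - 5.49853 = 78.901 dB


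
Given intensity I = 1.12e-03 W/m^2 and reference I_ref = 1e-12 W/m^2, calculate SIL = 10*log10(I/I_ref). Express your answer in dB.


I / I_ref = 1.12e-03 / 1e-12 = 1.12e+09
SIL = 10 * log10(1.12e+09) = 90.492 dB


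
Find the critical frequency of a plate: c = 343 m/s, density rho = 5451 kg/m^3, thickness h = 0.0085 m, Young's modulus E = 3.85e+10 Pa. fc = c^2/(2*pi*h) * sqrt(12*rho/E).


12*rho/E = 12*5451/3.85e+10 = 1.69901e-06
sqrt(12*rho/E) = sqrt(1.69901e-06) = 0.00130346
c^2/(2*pi*h) = 343^2/(2*pi*0.0085) = 2.20287e+06
fc = 2.20287e+06 * 0.00130346 = 2871.4 Hz


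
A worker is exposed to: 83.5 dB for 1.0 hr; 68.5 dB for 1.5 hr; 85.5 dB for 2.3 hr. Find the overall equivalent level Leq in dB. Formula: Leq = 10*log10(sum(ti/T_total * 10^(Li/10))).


T_total = 1.0 + 1.5 + 2.3 = 4.8 hr
(1.0/4.8) * 10^(83.5/10) = 4.664e+07
(1.5/4.8) * 10^(68.5/10) = 2.21233e+06
(2.3/4.8) * 10^(85.5/10) = 1.70015e+08
Sum = 4.664e+07 + 2.21233e+06 + 1.70015e+08 = 2.18867e+08
Leq = 10*log10(2.18867e+08) = 83.402 dB


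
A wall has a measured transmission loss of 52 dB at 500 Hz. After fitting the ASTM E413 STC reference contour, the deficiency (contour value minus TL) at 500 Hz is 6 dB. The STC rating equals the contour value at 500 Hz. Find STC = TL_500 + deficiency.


By ASTM E413, STC = value of the fitted reference contour at 500 Hz.
Contour value at 500 Hz = TL_500 + deficiency = 52 + 6 = 58
STC = 58


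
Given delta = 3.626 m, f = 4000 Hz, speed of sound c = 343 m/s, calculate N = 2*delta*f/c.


N = 2*delta*f/c = 2*delta/lambda, where lambda = c/f
lambda = 343 / 4000 = 0.08575 m
N = 2 * 3.626 / 0.08575 = 84.571


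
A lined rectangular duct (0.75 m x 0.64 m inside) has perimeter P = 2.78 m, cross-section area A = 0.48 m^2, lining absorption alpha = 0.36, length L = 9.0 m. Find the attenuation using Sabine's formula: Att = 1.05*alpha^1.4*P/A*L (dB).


alpha^1.4 = 0.36^1.4 = 0.239234
Attenuation rate = 1.05 * alpha^1.4 * P / A
= 1.05 * 0.239234 * 2.78 / 0.48 = 1.45484 dB/m
Total Att = 1.45484 * 9.0 = 13.094 dB


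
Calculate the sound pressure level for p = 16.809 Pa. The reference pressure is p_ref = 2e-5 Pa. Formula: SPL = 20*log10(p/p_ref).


p / p_ref = 16.809 / 2e-5 = 840450
SPL = 20 * log10(840450) = 118.49 dB


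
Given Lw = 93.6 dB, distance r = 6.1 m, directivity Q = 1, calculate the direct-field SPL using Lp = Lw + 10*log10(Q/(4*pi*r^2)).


4*pi*r^2 = 4*pi*6.1^2 = 467.595 m^2
Q / (4*pi*r^2) = 1 / 467.595 = 0.0021386
Lp = 93.6 + 10*log10(0.0021386) = 66.901 dB


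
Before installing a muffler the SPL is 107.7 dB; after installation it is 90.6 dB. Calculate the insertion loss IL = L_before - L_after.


Insertion loss = SPL without muffler - SPL with muffler
IL = 107.7 - 90.6 = 17.1 dB


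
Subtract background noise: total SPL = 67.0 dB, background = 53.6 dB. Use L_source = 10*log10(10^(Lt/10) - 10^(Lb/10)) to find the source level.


10^(67.0/10) = 5.01187e+06
10^(53.6/10) = 229087
Difference = 5.01187e+06 - 229087 = 4.78278e+06
L_source = 10*log10(4.78278e+06) = 66.797 dB


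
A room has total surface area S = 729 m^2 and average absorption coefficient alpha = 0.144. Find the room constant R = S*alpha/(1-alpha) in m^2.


R = 729 * 0.144 / (1 - 0.144) = 122.64 m^2


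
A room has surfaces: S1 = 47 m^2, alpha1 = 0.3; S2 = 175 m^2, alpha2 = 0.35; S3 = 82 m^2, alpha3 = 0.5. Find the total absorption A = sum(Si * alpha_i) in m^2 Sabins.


47 * 0.3 = 14.1
175 * 0.35 = 61.25
82 * 0.5 = 41
A_total = 14.1 + 61.25 + 41 = 116.35 m^2


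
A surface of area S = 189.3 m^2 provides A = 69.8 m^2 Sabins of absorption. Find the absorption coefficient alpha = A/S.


Absorption coefficient = absorbed power / incident power
alpha = A / S = 69.8 / 189.3 = 0.36873


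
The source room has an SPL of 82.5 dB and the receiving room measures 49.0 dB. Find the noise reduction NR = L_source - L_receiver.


NR = L_source - L_receiver (difference between source and receiving room levels)
NR = 82.5 - 49.0 = 33.5 dB


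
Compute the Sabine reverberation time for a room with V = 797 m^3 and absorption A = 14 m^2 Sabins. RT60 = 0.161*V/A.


RT60 = 0.161 * 797 / 14 = 9.1655 s


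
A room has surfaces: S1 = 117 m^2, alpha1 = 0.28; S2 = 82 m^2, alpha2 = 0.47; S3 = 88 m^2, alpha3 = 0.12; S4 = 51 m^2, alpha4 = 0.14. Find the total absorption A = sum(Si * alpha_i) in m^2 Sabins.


117 * 0.28 = 32.76
82 * 0.47 = 38.54
88 * 0.12 = 10.56
51 * 0.14 = 7.14
A_total = 32.76 + 38.54 + 10.56 + 7.14 = 89 m^2


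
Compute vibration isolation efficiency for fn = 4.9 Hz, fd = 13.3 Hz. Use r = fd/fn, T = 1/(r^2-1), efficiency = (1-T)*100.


r = 13.3 / 4.9 = 2.71429
r^2 - 1 = 2.71429^2 - 1 = 6.36737
T = 1/6.36737 = 0.157051
Efficiency = (1 - 0.157051)*100 = 84.295 %


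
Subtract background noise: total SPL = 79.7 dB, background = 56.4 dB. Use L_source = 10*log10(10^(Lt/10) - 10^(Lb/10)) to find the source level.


10^(79.7/10) = 9.33254e+07
10^(56.4/10) = 436516
Difference = 9.33254e+07 - 436516 = 9.28889e+07
L_source = 10*log10(9.28889e+07) = 79.68 dB


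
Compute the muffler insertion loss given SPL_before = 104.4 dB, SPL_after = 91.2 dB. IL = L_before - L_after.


Insertion loss = SPL without muffler - SPL with muffler
IL = 104.4 - 91.2 = 13.2 dB


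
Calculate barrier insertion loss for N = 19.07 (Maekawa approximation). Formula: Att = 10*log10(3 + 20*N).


3 + 20*N = 3 + 20*19.07 = 384.4
Att = 10*log10(384.4) = 25.848 dB


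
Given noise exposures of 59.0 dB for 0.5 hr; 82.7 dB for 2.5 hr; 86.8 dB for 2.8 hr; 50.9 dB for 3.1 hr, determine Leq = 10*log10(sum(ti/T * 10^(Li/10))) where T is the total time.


T_total = 0.5 + 2.5 + 2.8 + 3.1 = 8.9 hr
(0.5/8.9) * 10^(59.0/10) = 44625.2
(2.5/8.9) * 10^(82.7/10) = 5.23058e+07
(2.8/8.9) * 10^(86.8/10) = 1.5058e+08
(3.1/8.9) * 10^(50.9/10) = 42852.1
Sum = 44625.2 + 5.23058e+07 + 1.5058e+08 + 42852.1 = 2.02973e+08
Leq = 10*log10(2.02973e+08) = 83.074 dB


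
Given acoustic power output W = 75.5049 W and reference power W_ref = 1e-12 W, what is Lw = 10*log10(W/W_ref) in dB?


W / W_ref = 75.5049 / 1e-12 = 7.55049e+13
Lw = 10 * log10(7.55049e+13) = 138.78 dB


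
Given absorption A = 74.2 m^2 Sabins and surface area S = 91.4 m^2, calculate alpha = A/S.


Absorption coefficient = absorbed power / incident power
alpha = A / S = 74.2 / 91.4 = 0.81182


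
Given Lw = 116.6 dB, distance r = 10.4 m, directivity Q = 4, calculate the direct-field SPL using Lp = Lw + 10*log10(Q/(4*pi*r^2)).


4*pi*r^2 = 4*pi*10.4^2 = 1359.18 m^2
Q / (4*pi*r^2) = 4 / 1359.18 = 0.00294295
Lp = 116.6 + 10*log10(0.00294295) = 91.288 dB


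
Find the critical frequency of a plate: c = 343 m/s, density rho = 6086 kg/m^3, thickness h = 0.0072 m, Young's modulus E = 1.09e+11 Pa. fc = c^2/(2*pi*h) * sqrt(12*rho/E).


12*rho/E = 12*6086/1.09e+11 = 6.70018e-07
sqrt(12*rho/E) = sqrt(6.70018e-07) = 0.000818546
c^2/(2*pi*h) = 343^2/(2*pi*0.0072) = 2.60061e+06
fc = 2.60061e+06 * 0.000818546 = 2128.7 Hz


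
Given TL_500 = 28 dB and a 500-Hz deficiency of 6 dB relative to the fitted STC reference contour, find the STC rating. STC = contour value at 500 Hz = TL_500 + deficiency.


By ASTM E413, STC = value of the fitted reference contour at 500 Hz.
Contour value at 500 Hz = TL_500 + deficiency = 28 + 6 = 34
STC = 34


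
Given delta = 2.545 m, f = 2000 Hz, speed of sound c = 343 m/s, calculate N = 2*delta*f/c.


N = 2*delta*f/c = 2*delta/lambda, where lambda = c/f
lambda = 343 / 2000 = 0.1715 m
N = 2 * 2.545 / 0.1715 = 29.679


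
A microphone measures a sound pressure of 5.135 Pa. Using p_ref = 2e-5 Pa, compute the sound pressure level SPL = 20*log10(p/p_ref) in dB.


p / p_ref = 5.135 / 2e-5 = 256750
SPL = 20 * log10(256750) = 108.19 dB


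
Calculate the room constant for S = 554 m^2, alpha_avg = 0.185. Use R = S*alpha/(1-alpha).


R = 554 * 0.185 / (1 - 0.185) = 125.75 m^2


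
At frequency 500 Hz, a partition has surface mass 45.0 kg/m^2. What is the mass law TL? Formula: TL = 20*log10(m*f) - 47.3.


m * f = 45.0 * 500 = 22500
20*log10(22500) = 87.0437 dB
TL = 87.0437 - 47.3 = 39.744 dB


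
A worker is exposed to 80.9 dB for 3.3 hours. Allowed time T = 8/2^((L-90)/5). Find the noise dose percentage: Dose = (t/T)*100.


T_allowed = 8 / 2^((80.9 - 90)/5) = 28.2465 hr
Dose = 3.3 / 28.2465 * 100 = 11.683 %


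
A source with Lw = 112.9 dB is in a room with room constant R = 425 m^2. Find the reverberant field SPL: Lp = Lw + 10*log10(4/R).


4/R = 4/425 = 0.00941176
Lp = 112.9 + 10*log10(0.00941176) = 92.637 dB


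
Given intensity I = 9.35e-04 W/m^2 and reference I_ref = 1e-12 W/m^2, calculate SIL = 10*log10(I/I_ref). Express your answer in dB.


I / I_ref = 9.35e-04 / 1e-12 = 9.35e+08
SIL = 10 * log10(9.35e+08) = 89.708 dB


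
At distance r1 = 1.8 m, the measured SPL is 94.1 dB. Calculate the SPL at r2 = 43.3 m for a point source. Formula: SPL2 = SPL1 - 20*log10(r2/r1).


r2/r1 = 43.3/1.8 = 24.0556
Correction = 20*log10(24.0556) = 27.6243 dB
SPL2 = 94.1 - 27.6243 = 66.476 dB


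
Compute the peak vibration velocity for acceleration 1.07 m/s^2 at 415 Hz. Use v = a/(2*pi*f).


omega = 2*pi*f = 2*pi*415 = 2607.52 rad/s
v = a / omega = 1.07 / 2607.52 = 0.00041035 m/s


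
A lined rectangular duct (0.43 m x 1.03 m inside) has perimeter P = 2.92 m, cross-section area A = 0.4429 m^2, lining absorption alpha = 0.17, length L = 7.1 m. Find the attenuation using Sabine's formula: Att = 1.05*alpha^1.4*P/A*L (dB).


alpha^1.4 = 0.17^1.4 = 0.0836813
Attenuation rate = 1.05 * alpha^1.4 * P / A
= 1.05 * 0.0836813 * 2.92 / 0.4429 = 0.579288 dB/m
Total Att = 0.579288 * 7.1 = 4.1129 dB


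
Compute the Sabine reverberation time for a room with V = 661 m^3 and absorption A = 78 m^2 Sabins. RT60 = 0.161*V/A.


RT60 = 0.161 * 661 / 78 = 1.3644 s


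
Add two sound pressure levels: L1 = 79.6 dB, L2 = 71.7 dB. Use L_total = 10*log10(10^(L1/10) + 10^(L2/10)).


10^(79.6/10) = 9.12011e+07
10^(71.7/10) = 1.47911e+07
Sum = 9.12011e+07 + 1.47911e+07 = 1.05992e+08
L_total = 10*log10(1.05992e+08) = 80.253 dB


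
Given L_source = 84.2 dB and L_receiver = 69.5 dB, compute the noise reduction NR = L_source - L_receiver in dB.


NR = L_source - L_receiver (difference between source and receiving room levels)
NR = 84.2 - 69.5 = 14.7 dB


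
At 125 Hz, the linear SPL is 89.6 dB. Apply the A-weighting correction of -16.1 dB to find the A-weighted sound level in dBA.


A-weighting table: 125 Hz -> -16.1 dB correction
SPL_A = SPL + correction = 89.6 + (-16.1) = 73.5 dBA


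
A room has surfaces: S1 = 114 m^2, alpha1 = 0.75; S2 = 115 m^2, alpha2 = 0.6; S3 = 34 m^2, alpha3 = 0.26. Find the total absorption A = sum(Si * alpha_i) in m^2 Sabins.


114 * 0.75 = 85.5
115 * 0.6 = 69
34 * 0.26 = 8.84
A_total = 85.5 + 69 + 8.84 = 163.34 m^2


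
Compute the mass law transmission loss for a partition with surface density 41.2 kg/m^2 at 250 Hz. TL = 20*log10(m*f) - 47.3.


m * f = 41.2 * 250 = 10300
20*log10(10300) = 80.2567 dB
TL = 80.2567 - 47.3 = 32.957 dB


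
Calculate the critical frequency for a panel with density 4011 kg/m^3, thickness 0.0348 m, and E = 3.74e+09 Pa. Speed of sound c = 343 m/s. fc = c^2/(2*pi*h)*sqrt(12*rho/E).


12*rho/E = 12*4011/3.74e+09 = 1.28695e-05
sqrt(12*rho/E) = sqrt(1.28695e-05) = 0.00358741
c^2/(2*pi*h) = 343^2/(2*pi*0.0348) = 538058
fc = 538058 * 0.00358741 = 1930.2 Hz


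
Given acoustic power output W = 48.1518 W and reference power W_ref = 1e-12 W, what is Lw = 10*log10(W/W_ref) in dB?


W / W_ref = 48.1518 / 1e-12 = 4.81518e+13
Lw = 10 * log10(4.81518e+13) = 136.83 dB


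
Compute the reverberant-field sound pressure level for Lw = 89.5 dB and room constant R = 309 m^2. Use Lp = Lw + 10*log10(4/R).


4/R = 4/309 = 0.012945
Lp = 89.5 + 10*log10(0.012945) = 70.621 dB


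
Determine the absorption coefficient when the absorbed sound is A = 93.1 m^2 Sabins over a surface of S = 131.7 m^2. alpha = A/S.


Absorption coefficient = absorbed power / incident power
alpha = A / S = 93.1 / 131.7 = 0.70691


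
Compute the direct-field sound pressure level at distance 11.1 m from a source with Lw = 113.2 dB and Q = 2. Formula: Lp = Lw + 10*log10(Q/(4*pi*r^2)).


4*pi*r^2 = 4*pi*11.1^2 = 1548.3 m^2
Q / (4*pi*r^2) = 2 / 1548.3 = 0.00129174
Lp = 113.2 + 10*log10(0.00129174) = 84.312 dB


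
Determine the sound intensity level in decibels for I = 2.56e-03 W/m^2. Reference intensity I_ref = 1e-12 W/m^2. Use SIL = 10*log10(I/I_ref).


I / I_ref = 2.56e-03 / 1e-12 = 2.56e+09
SIL = 10 * log10(2.56e+09) = 94.082 dB


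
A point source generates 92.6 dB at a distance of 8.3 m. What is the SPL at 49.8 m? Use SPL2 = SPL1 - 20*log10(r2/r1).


r2/r1 = 49.8/8.3 = 6
Correction = 20*log10(6) = 15.563 dB
SPL2 = 92.6 - 15.563 = 77.037 dB


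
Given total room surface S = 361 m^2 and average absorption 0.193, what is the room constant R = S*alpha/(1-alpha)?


R = 361 * 0.193 / (1 - 0.193) = 86.336 m^2


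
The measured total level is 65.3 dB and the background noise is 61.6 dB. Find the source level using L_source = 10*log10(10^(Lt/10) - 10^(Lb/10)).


10^(65.3/10) = 3.38844e+06
10^(61.6/10) = 1.44544e+06
Difference = 3.38844e+06 - 1.44544e+06 = 1.943e+06
L_source = 10*log10(1.943e+06) = 62.885 dB


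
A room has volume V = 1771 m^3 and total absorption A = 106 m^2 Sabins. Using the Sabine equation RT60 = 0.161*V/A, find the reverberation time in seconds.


RT60 = 0.161 * 1771 / 106 = 2.6899 s


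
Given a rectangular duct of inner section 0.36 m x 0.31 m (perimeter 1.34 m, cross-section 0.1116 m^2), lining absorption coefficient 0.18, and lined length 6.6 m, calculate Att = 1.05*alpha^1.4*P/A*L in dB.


alpha^1.4 = 0.18^1.4 = 0.0906529
Attenuation rate = 1.05 * alpha^1.4 * P / A
= 1.05 * 0.0906529 * 1.34 / 0.1116 = 1.14291 dB/m
Total Att = 1.14291 * 6.6 = 7.5432 dB


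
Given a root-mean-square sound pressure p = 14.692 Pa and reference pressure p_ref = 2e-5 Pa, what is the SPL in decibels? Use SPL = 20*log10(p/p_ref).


p / p_ref = 14.692 / 2e-5 = 734600
SPL = 20 * log10(734600) = 117.32 dB


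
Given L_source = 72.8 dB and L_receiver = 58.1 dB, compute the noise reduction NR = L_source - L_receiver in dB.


NR = L_source - L_receiver (difference between source and receiving room levels)
NR = 72.8 - 58.1 = 14.7 dB


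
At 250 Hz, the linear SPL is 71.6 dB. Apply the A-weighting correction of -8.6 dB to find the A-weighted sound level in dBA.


A-weighting table: 250 Hz -> -8.6 dB correction
SPL_A = SPL + correction = 71.6 + (-8.6) = 63 dBA


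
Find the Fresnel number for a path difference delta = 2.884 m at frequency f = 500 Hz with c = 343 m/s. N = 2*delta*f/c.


N = 2*delta*f/c = 2*delta/lambda, where lambda = c/f
lambda = 343 / 500 = 0.686 m
N = 2 * 2.884 / 0.686 = 8.4082


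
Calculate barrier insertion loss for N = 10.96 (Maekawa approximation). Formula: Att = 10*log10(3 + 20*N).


3 + 20*N = 3 + 20*10.96 = 222.2
Att = 10*log10(222.2) = 23.467 dB


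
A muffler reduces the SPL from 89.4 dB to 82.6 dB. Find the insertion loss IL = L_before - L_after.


Insertion loss = SPL without muffler - SPL with muffler
IL = 89.4 - 82.6 = 6.8 dB


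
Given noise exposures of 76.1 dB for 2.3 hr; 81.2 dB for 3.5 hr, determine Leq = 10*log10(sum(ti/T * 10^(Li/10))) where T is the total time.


T_total = 2.3 + 3.5 = 5.8 hr
(2.3/5.8) * 10^(76.1/10) = 1.61547e+07
(3.5/5.8) * 10^(81.2/10) = 7.955e+07
Sum = 1.61547e+07 + 7.955e+07 = 9.57047e+07
Leq = 10*log10(9.57047e+07) = 79.809 dB


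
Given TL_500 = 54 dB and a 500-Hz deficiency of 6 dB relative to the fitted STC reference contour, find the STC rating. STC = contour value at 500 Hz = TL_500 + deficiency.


By ASTM E413, STC = value of the fitted reference contour at 500 Hz.
Contour value at 500 Hz = TL_500 + deficiency = 54 + 6 = 60
STC = 60


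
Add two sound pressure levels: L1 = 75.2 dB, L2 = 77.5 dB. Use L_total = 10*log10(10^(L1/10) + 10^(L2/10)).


10^(75.2/10) = 3.31131e+07
10^(77.5/10) = 5.62341e+07
Sum = 3.31131e+07 + 5.62341e+07 = 8.93472e+07
L_total = 10*log10(8.93472e+07) = 79.511 dB


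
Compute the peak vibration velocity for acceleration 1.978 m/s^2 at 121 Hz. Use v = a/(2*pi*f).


omega = 2*pi*f = 2*pi*121 = 760.265 rad/s
v = a / omega = 1.978 / 760.265 = 0.0026017 m/s


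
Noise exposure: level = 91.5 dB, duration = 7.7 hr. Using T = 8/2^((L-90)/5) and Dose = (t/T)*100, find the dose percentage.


T_allowed = 8 / 2^((91.5 - 90)/5) = 6.49802 hr
Dose = 7.7 / 6.49802 * 100 = 118.5 %


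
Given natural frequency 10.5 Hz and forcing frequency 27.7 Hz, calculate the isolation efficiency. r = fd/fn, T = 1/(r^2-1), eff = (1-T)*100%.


r = 27.7 / 10.5 = 2.6381
r^2 - 1 = 2.6381^2 - 1 = 5.95957
T = 1/5.95957 = 0.167797
Efficiency = (1 - 0.167797)*100 = 83.22 %


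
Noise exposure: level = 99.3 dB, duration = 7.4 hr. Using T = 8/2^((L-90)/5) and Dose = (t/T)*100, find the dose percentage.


T_allowed = 8 / 2^((99.3 - 90)/5) = 2.20381 hr
Dose = 7.4 / 2.20381 * 100 = 335.78 %


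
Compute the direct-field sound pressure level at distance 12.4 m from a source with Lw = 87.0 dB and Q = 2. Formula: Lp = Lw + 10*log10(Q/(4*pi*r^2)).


4*pi*r^2 = 4*pi*12.4^2 = 1932.21 m^2
Q / (4*pi*r^2) = 2 / 1932.21 = 0.00103508
Lp = 87.0 + 10*log10(0.00103508) = 57.15 dB


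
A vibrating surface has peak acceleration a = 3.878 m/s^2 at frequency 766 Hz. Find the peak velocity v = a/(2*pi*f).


omega = 2*pi*f = 2*pi*766 = 4812.92 rad/s
v = a / omega = 3.878 / 4812.92 = 0.00080575 m/s


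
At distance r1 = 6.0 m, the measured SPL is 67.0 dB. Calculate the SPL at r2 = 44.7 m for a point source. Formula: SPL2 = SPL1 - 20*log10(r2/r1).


r2/r1 = 44.7/6.0 = 7.45
Correction = 20*log10(7.45) = 17.4431 dB
SPL2 = 67.0 - 17.4431 = 49.557 dB


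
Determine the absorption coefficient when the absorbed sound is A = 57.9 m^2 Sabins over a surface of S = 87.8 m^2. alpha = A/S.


Absorption coefficient = absorbed power / incident power
alpha = A / S = 57.9 / 87.8 = 0.65945


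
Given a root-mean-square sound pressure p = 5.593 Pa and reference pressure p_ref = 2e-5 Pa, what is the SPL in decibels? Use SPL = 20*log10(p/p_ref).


p / p_ref = 5.593 / 2e-5 = 279650
SPL = 20 * log10(279650) = 108.93 dB


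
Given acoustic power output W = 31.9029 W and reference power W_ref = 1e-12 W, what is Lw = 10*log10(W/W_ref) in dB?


W / W_ref = 31.9029 / 1e-12 = 3.19029e+13
Lw = 10 * log10(3.19029e+13) = 135.04 dB


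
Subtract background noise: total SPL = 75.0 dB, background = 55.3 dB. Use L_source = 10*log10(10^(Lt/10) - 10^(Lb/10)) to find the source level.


10^(75.0/10) = 3.16228e+07
10^(55.3/10) = 338844
Difference = 3.16228e+07 - 338844 = 3.1284e+07
L_source = 10*log10(3.1284e+07) = 74.953 dB


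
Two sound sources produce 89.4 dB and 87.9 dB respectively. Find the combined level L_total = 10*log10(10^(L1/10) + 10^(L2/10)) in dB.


10^(89.4/10) = 8.70964e+08
10^(87.9/10) = 6.16595e+08
Sum = 8.70964e+08 + 6.16595e+08 = 1.48756e+09
L_total = 10*log10(1.48756e+09) = 91.725 dB


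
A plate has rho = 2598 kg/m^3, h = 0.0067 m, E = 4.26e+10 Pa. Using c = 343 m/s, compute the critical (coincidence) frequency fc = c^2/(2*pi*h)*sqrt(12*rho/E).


12*rho/E = 12*2598/4.26e+10 = 7.31831e-07
sqrt(12*rho/E) = sqrt(7.31831e-07) = 0.000855471
c^2/(2*pi*h) = 343^2/(2*pi*0.0067) = 2.79469e+06
fc = 2.79469e+06 * 0.000855471 = 2390.8 Hz


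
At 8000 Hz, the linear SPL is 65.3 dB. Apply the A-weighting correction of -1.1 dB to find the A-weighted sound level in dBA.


A-weighting table: 8000 Hz -> -1.1 dB correction
SPL_A = SPL + correction = 65.3 + (-1.1) = 64.2 dBA


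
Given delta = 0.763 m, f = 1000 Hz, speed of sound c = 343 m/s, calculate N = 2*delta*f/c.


N = 2*delta*f/c = 2*delta/lambda, where lambda = c/f
lambda = 343 / 1000 = 0.343 m
N = 2 * 0.763 / 0.343 = 4.449


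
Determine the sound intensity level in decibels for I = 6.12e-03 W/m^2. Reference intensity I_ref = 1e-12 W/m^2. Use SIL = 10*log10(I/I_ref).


I / I_ref = 6.12e-03 / 1e-12 = 6.12e+09
SIL = 10 * log10(6.12e+09) = 97.868 dB


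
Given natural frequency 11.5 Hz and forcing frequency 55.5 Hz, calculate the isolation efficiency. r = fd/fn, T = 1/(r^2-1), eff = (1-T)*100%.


r = 55.5 / 11.5 = 4.82609
r^2 - 1 = 4.82609^2 - 1 = 22.2911
T = 1/22.2911 = 0.044861
Efficiency = (1 - 0.044861)*100 = 95.514 %


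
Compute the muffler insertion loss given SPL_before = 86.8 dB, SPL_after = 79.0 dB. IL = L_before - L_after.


Insertion loss = SPL without muffler - SPL with muffler
IL = 86.8 - 79.0 = 7.8 dB


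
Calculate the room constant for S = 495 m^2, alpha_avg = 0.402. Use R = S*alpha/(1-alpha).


R = 495 * 0.402 / (1 - 0.402) = 332.76 m^2


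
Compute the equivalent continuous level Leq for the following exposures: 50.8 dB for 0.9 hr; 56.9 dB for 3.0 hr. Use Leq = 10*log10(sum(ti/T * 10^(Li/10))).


T_total = 0.9 + 3.0 = 3.9 hr
(0.9/3.9) * 10^(50.8/10) = 27744.6
(3.0/3.9) * 10^(56.9/10) = 376753
Sum = 27744.6 + 376753 = 404498
Leq = 10*log10(404498) = 56.069 dB


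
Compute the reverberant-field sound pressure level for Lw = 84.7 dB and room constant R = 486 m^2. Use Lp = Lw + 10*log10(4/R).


4/R = 4/486 = 0.00823045
Lp = 84.7 + 10*log10(0.00823045) = 63.854 dB


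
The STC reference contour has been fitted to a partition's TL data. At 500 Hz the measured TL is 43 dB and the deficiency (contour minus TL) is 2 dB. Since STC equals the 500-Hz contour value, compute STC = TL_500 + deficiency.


By ASTM E413, STC = value of the fitted reference contour at 500 Hz.
Contour value at 500 Hz = TL_500 + deficiency = 43 + 2 = 45
STC = 45


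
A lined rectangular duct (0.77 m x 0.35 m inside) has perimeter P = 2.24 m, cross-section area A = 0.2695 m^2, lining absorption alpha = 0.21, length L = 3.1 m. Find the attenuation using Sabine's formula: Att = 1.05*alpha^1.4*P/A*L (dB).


alpha^1.4 = 0.21^1.4 = 0.112488
Attenuation rate = 1.05 * alpha^1.4 * P / A
= 1.05 * 0.112488 * 2.24 / 0.2695 = 0.981713 dB/m
Total Att = 0.981713 * 3.1 = 3.0433 dB


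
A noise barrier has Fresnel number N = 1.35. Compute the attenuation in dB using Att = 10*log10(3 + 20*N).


3 + 20*N = 3 + 20*1.35 = 30
Att = 10*log10(30) = 14.771 dB


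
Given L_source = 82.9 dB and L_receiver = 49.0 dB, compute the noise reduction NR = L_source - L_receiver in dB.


NR = L_source - L_receiver (difference between source and receiving room levels)
NR = 82.9 - 49.0 = 33.9 dB


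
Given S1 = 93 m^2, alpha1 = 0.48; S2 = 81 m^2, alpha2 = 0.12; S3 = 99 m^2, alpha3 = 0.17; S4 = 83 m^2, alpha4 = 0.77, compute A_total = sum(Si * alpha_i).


93 * 0.48 = 44.64
81 * 0.12 = 9.72
99 * 0.17 = 16.83
83 * 0.77 = 63.91
A_total = 44.64 + 9.72 + 16.83 + 63.91 = 135.1 m^2


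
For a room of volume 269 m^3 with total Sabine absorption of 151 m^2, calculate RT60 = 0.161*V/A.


RT60 = 0.161 * 269 / 151 = 0.28681 s


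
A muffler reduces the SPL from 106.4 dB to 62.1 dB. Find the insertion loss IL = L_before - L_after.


Insertion loss = SPL without muffler - SPL with muffler
IL = 106.4 - 62.1 = 44.3 dB


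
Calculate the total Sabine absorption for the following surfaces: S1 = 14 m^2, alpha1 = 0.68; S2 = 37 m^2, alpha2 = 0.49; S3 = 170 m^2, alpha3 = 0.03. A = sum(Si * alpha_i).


14 * 0.68 = 9.52
37 * 0.49 = 18.13
170 * 0.03 = 5.1
A_total = 9.52 + 18.13 + 5.1 = 32.75 m^2


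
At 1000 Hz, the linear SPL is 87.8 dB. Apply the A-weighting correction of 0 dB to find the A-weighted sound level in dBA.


A-weighting table: 1000 Hz -> 0 dB correction
SPL_A = SPL + correction = 87.8 + (0) = 87.8 dBA


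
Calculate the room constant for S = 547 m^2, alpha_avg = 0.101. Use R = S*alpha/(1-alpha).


R = 547 * 0.101 / (1 - 0.101) = 61.454 m^2


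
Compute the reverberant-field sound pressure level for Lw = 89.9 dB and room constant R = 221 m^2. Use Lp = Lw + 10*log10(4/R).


4/R = 4/221 = 0.0180995
Lp = 89.9 + 10*log10(0.0180995) = 72.477 dB


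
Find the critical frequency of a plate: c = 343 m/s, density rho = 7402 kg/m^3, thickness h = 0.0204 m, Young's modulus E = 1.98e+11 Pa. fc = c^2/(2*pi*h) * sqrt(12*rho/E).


12*rho/E = 12*7402/1.98e+11 = 4.48606e-07
sqrt(12*rho/E) = sqrt(4.48606e-07) = 0.000669781
c^2/(2*pi*h) = 343^2/(2*pi*0.0204) = 917864
fc = 917864 * 0.000669781 = 614.77 Hz


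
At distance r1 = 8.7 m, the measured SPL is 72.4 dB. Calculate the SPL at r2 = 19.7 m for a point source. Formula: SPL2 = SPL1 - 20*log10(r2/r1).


r2/r1 = 19.7/8.7 = 2.26437
Correction = 20*log10(2.26437) = 7.09895 dB
SPL2 = 72.4 - 7.09895 = 65.301 dB


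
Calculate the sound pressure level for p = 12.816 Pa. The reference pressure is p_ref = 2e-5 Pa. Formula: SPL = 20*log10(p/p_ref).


p / p_ref = 12.816 / 2e-5 = 640800
SPL = 20 * log10(640800) = 116.13 dB


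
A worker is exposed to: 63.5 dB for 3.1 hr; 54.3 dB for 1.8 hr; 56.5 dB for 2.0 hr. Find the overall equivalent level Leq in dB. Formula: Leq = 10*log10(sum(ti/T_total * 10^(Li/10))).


T_total = 3.1 + 1.8 + 2.0 = 6.9 hr
(3.1/6.9) * 10^(63.5/10) = 1.0058e+06
(1.8/6.9) * 10^(54.3/10) = 70214
(2.0/6.9) * 10^(56.5/10) = 129474
Sum = 1.0058e+06 + 70214 + 129474 = 1.20549e+06
Leq = 10*log10(1.20549e+06) = 60.812 dB


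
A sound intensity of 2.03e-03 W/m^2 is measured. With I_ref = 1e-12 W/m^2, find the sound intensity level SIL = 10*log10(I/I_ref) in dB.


I / I_ref = 2.03e-03 / 1e-12 = 2.03e+09
SIL = 10 * log10(2.03e+09) = 93.075 dB


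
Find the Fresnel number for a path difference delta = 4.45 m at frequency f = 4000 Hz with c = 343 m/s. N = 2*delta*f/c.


N = 2*delta*f/c = 2*delta/lambda, where lambda = c/f
lambda = 343 / 4000 = 0.08575 m
N = 2 * 4.45 / 0.08575 = 103.79


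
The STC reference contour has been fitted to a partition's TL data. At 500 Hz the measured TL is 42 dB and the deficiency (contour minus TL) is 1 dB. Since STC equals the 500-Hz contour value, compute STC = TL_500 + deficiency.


By ASTM E413, STC = value of the fitted reference contour at 500 Hz.
Contour value at 500 Hz = TL_500 + deficiency = 42 + 1 = 43
STC = 43


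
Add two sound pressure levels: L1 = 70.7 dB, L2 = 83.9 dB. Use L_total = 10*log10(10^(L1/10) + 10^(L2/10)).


10^(70.7/10) = 1.1749e+07
10^(83.9/10) = 2.45471e+08
Sum = 1.1749e+07 + 2.45471e+08 = 2.5722e+08
L_total = 10*log10(2.5722e+08) = 84.103 dB


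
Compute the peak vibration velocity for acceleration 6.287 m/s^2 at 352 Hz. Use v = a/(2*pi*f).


omega = 2*pi*f = 2*pi*352 = 2211.68 rad/s
v = a / omega = 6.287 / 2211.68 = 0.0028426 m/s


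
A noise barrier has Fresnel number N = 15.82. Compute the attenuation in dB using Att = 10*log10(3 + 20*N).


3 + 20*N = 3 + 20*15.82 = 319.4
Att = 10*log10(319.4) = 25.043 dB


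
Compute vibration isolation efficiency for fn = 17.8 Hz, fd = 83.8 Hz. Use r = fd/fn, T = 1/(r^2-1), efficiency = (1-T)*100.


r = 83.8 / 17.8 = 4.70787
r^2 - 1 = 4.70787^2 - 1 = 21.164
T = 1/21.164 = 0.04725
Efficiency = (1 - 0.04725)*100 = 95.275 %


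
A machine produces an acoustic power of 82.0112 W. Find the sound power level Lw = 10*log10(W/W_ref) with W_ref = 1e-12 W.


W / W_ref = 82.0112 / 1e-12 = 8.20112e+13
Lw = 10 * log10(8.20112e+13) = 139.14 dB


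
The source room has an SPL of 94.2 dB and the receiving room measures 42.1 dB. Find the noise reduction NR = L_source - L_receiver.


NR = L_source - L_receiver (difference between source and receiving room levels)
NR = 94.2 - 42.1 = 52.1 dB


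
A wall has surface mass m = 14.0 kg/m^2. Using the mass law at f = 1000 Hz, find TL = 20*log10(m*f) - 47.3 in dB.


m * f = 14.0 * 1000 = 14000
20*log10(14000) = 82.9226 dB
TL = 82.9226 - 47.3 = 35.623 dB


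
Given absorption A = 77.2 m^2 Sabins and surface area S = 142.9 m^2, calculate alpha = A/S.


Absorption coefficient = absorbed power / incident power
alpha = A / S = 77.2 / 142.9 = 0.54024


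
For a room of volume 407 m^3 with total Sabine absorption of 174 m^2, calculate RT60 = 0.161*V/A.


RT60 = 0.161 * 407 / 174 = 0.37659 s


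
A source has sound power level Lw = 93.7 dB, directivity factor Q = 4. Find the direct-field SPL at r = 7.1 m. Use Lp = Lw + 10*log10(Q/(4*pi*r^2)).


4*pi*r^2 = 4*pi*7.1^2 = 633.471 m^2
Q / (4*pi*r^2) = 4 / 633.471 = 0.00631442
Lp = 93.7 + 10*log10(0.00631442) = 71.703 dB


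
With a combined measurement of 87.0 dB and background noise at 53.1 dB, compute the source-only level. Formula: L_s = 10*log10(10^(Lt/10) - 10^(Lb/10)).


10^(87.0/10) = 5.01187e+08
10^(53.1/10) = 204174
Difference = 5.01187e+08 - 204174 = 5.00983e+08
L_source = 10*log10(5.00983e+08) = 86.998 dB


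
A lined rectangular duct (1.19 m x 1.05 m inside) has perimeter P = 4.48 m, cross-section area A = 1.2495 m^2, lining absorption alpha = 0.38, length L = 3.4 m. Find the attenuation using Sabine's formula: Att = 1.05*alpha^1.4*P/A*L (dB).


alpha^1.4 = 0.38^1.4 = 0.258046
Attenuation rate = 1.05 * alpha^1.4 * P / A
= 1.05 * 0.258046 * 4.48 / 1.2495 = 0.971467 dB/m
Total Att = 0.971467 * 3.4 = 3.303 dB


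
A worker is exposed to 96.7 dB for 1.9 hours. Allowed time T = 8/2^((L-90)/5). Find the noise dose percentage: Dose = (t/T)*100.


T_allowed = 8 / 2^((96.7 - 90)/5) = 3.16017 hr
Dose = 1.9 / 3.16017 * 100 = 60.123 %


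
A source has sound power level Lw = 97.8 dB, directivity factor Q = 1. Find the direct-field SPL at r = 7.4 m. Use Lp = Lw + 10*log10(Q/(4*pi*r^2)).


4*pi*r^2 = 4*pi*7.4^2 = 688.134 m^2
Q / (4*pi*r^2) = 1 / 688.134 = 0.00145321
Lp = 97.8 + 10*log10(0.00145321) = 69.423 dB


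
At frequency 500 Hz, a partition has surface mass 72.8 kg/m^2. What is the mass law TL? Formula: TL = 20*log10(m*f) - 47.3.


m * f = 72.8 * 500 = 36400
20*log10(36400) = 91.222 dB
TL = 91.222 - 47.3 = 43.922 dB


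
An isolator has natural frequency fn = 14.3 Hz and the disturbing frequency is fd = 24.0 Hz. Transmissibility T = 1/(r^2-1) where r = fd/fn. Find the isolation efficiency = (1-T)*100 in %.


r = 24.0 / 14.3 = 1.67832
r^2 - 1 = 1.67832^2 - 1 = 1.81676
T = 1/1.81676 = 0.55043
Efficiency = (1 - 0.55043)*100 = 44.957 %


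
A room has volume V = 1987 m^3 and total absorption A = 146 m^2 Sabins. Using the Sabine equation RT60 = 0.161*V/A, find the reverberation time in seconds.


RT60 = 0.161 * 1987 / 146 = 2.1911 s


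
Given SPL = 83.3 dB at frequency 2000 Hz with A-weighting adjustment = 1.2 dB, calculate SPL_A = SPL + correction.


A-weighting table: 2000 Hz -> 1.2 dB correction
SPL_A = SPL + correction = 83.3 + (1.2) = 84.5 dBA


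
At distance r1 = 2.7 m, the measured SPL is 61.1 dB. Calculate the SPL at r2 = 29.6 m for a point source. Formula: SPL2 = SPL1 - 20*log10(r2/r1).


r2/r1 = 29.6/2.7 = 10.963
Correction = 20*log10(10.963) = 20.7986 dB
SPL2 = 61.1 - 20.7986 = 40.301 dB
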